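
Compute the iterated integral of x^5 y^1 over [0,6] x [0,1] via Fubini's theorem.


By Fubini's theorem, the double integral factors as a product of single integrals:
Step 1: integral_0^6 x^5 dx = [x^6/6] from 0 to 6
     = 6^6/6 = 7776
Step 2: integral_0^1 y^1 dy = [y^2/2] from 0 to 1
     = 1^2/2 = 0.5
Step 3: Double integral = 7776 * 0.5 = 3888


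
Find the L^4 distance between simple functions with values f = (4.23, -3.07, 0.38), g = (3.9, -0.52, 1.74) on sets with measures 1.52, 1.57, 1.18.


Step 1: Compute differences f_i - g_i:
  4.23 - 3.9 = 0.33
  -3.07 - -0.52 = -2.55
  0.38 - 1.74 = -1.36
Step 2: Compute |diff|^4 * measure for each set:
  |0.33|^4 * 1.52 = 0.011859 * 1.52 = 0.018026
  |-2.55|^4 * 1.57 = 42.282506 * 1.57 = 66.383535
  |-1.36|^4 * 1.18 = 3.42102 * 1.18 = 4.036804
Step 3: Sum = 70.438365
Step 4: ||f-g||_4 = (70.438365)^(1/4) = 2.897025


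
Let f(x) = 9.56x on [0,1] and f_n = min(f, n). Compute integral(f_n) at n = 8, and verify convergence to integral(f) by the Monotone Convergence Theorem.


f(x) = 9.56x on [0,1]; f_n(x) = min(9.56x, n). At n = 8:
Step 1: f(x) reaches 8 at x = 8/9.56 = 0.83682
Step 2: integral(f_8) = integral(9.56x, 0, 0.83682) + integral(8, 0.83682, 1)
       = 9.56*0.83682^2/2 + 8*(1 - 0.83682)
       = 3.34728 + 1.305439
       = 4.65272
Step 3: As n -> infinity, f_n increases to f, so by MCT integral(f_n) -> integral(f) = 9.56/2 = 4.78.
Convergence: integral(f_8) = 4.65272 -> 4.78 as n -> infinity


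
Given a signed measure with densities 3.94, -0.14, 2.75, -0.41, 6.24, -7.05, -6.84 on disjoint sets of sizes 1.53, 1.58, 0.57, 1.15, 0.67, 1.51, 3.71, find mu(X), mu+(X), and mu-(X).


Step 1: Compute signed measure on each set:
  Set 1: 3.94 * 1.53 = 6.0282
  Set 2: -0.14 * 1.58 = -0.2212
  Set 3: 2.75 * 0.57 = 1.5675
  Set 4: -0.41 * 1.15 = -0.4715
  Set 5: 6.24 * 0.67 = 4.1808
  Set 6: -7.05 * 1.51 = -10.6455
  Set 7: -6.84 * 3.71 = -25.3764
Step 2: Total signed measure = (6.0282) + (-0.2212) + (1.5675) + (-0.4715) + (4.1808) + (-10.6455) + (-25.3764)
     = -24.9381
Step 3: Positive part mu+(X) = sum of positive contributions = 11.7765
Step 4: Negative part mu-(X) = |sum of negative contributions| = 36.7146


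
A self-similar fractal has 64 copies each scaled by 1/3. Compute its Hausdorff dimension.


For a self-similar set with N copies scaled by 1/r:
dim_H = log(N)/log(r) = log(64)/log(3)
= 4.158883/1.098612
= 3.785579


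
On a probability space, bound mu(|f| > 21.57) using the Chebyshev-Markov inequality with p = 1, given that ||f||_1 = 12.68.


Chebyshev/Markov inequality: mu(|f| > eps) <= (||f||_p / eps)^p
Step 1: ||f||_1 / eps = 12.68 / 21.57 = 0.587854
Step 2: Raise to power p = 1:
  (0.587854)^1 = 0.587854
Step 3: Therefore mu(|f| > 21.57) <= 0.587854


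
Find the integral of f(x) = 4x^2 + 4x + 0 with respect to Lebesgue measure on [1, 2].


The Lebesgue integral of a Riemann-integrable function agrees with the Riemann integral.
Antiderivative F(x) = (4/3)x^3 + (4/2)x^2 + 0x
F(2) = (4/3)*2^3 + (4/2)*2^2 + 0*2
     = (4/3)*8 + (4/2)*4 + 0*2
     = 10.666667 + 8 + 0
     = 18.666667
F(1) = 3.333333
Integral = F(2) - F(1) = 18.666667 - 3.333333 = 15.333333


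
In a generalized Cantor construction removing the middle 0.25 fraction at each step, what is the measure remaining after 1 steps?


Step 1: At each step, fraction remaining = 1 - 0.25 = 0.75
Step 2: After 1 steps, measure = (0.75)^1
Step 3: Computing the power step by step:
  After step 1: 0.75
Result = 0.75


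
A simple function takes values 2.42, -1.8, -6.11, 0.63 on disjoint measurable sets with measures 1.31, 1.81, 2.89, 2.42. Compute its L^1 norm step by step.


Step 1: Compute |f_i|^1 for each value:
  |2.42|^1 = 2.42
  |-1.8|^1 = 1.8
  |-6.11|^1 = 6.11
  |0.63|^1 = 0.63
Step 2: Multiply by measures and sum:
  2.42 * 1.31 = 3.1702
  1.8 * 1.81 = 3.258
  6.11 * 2.89 = 17.6579
  0.63 * 2.42 = 1.5246
Sum = 3.1702 + 3.258 + 17.6579 + 1.5246 = 25.6107
Step 3: Take the p-th root:
||f||_1 = (25.6107)^(1/1) = 25.6107


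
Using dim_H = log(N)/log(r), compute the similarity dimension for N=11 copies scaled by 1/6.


For a self-similar set with N copies scaled by 1/r:
dim_H = log(N)/log(r) = log(11)/log(6)
= 2.397895/1.791759
= 1.338291


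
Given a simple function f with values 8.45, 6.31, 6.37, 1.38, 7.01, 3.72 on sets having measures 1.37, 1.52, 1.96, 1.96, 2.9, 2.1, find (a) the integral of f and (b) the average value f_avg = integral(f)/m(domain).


Step 1: Integral = sum(value_i * measure_i)
= 8.45*1.37 + 6.31*1.52 + 6.37*1.96 + 1.38*1.96 + 7.01*2.9 + 3.72*2.1
= 11.5765 + 9.5912 + 12.4852 + 2.7048 + 20.329 + 7.812
= 64.4987
Step 2: Total measure of domain = 1.37 + 1.52 + 1.96 + 1.96 + 2.9 + 2.1 = 11.81
Step 3: Average value = 64.4987 / 11.81 = 5.461363


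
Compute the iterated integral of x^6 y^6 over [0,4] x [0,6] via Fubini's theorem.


By Fubini's theorem, the double integral factors as a product of single integrals:
Step 1: integral_0^4 x^6 dx = [x^7/7] from 0 to 4
     = 4^7/7 = 2340.571429
Step 2: integral_0^6 y^6 dy = [y^7/7] from 0 to 6
     = 6^7/7 = 39990.857143
Step 3: Double integral = 2340.571429 * 39990.857143 = 9.360146e+07


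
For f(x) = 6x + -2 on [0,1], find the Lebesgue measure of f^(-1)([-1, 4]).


f^(-1)([-1, 4]) = {x : -1 <= 6x + -2 <= 4}
Solving: (-1 - -2)/6 <= x <= (4 - -2)/6
= [0.166667, 1]
Intersecting with [0,1]: [0.166667, 1]
Measure = 1 - 0.166667 = 0.833333


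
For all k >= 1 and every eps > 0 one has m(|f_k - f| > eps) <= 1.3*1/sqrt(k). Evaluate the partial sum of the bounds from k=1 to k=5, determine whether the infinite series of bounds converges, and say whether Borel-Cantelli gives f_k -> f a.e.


Step 1: List the terms 1.3*1/sqrt(k) for k = 1 to 5:
  k=1: 1.3
  k=2: 0.919239
  k=3: 0.750555
  k=4: 0.65
  k=5: 0.581378
Step 2: Partial sum = 1.3 + 0.919239 + 0.750555 + 0.65 + 0.581378
     = 4.201172
Step 3: The full series sum_(k>=1) 1.3*1/sqrt(k) diverges (p-series with p = 1/2 <= 1; a nonzero constant multiple of a divergent series diverges).
Step 4: The (first) Borel-Cantelli lemma requires a summable sequence of measures, so it does not apply here;
        from this bound alone no conclusion about a.e. convergence can be drawn (convergence in measure still
        gives an a.e.-convergent subsequence, but not a.e. convergence of the whole sequence).
Conclusion: series diverges; Borel-Cantelli is inconclusive about a.e. convergence of f_k.


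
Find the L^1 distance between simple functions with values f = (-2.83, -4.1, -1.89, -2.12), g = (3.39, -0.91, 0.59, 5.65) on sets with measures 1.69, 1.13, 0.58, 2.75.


Step 1: Compute differences f_i - g_i:
  -2.83 - 3.39 = -6.22
  -4.1 - -0.91 = -3.19
  -1.89 - 0.59 = -2.48
  -2.12 - 5.65 = -7.77
Step 2: Compute |diff|^1 * measure for each set:
  |-6.22|^1 * 1.69 = 6.22 * 1.69 = 10.5118
  |-3.19|^1 * 1.13 = 3.19 * 1.13 = 3.6047
  |-2.48|^1 * 0.58 = 2.48 * 0.58 = 1.4384
  |-7.77|^1 * 2.75 = 7.77 * 2.75 = 21.3675
Step 3: Sum = 36.9224
Step 4: ||f-g||_1 = (36.9224)^(1/1) = 36.9224


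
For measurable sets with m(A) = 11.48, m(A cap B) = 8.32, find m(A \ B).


m(A \ B) = m(A) - m(A n B)
= 11.48 - 8.32
= 3.16


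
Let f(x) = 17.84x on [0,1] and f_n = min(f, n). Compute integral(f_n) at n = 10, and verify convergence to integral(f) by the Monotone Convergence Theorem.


f(x) = 17.84x on [0,1]; f_n(x) = min(17.84x, n). At n = 10:
Step 1: f(x) reaches 10 at x = 10/17.84 = 0.560538
Step 2: integral(f_10) = integral(17.84x, 0, 0.560538) + integral(10, 0.560538, 1)
       = 17.84*0.560538^2/2 + 10*(1 - 0.560538)
       = 2.802691 + 4.394619
       = 7.197309
Step 3: As n -> infinity, f_n increases to f, so by MCT integral(f_n) -> integral(f) = 17.84/2 = 8.92.
Convergence: integral(f_10) = 7.197309 -> 8.92 as n -> infinity


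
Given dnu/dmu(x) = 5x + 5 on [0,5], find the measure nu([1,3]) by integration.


nu(A) = integral_A (dnu/dmu) dmu = integral_1^3 (5x + 5) dx
Step 1: Antiderivative F(x) = (5/2)x^2 + 5x
Step 2: F(3) = (5/2)*3^2 + 5*3 = 22.5 + 15 = 37.5
Step 3: F(1) = (5/2)*1^2 + 5*1 = 2.5 + 5 = 7.5
Step 4: nu([1,3]) = F(3) - F(1) = 37.5 - 7.5 = 30


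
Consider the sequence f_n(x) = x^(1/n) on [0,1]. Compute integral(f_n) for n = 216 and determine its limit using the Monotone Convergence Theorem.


At n = 216: f_216(x) = x^(1/216).
Step 1: integral(x^(1/216), 0, 1) = [x^(1/216+1) / (1/216+1)] from 0 to 1
     = 1 / (1/216 + 1) = 1 / ((216+1)/216) = 216/(216+1)
     = 216/217 = 0.995392
Step 2: As n -> infinity, f_n(x) = x^(1/n) -> 1 for x in (0,1], and f_n is increasing in n.
By MCT, lim_n integral(f_n) = integral(lim_n f_n) = integral(1, 0, 1) = 1.
Step 3: Verify convergence: 216/217 = 0.995392 -> 1


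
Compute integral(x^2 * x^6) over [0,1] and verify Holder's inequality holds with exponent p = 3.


Step 1: Exact integral of f*g = integral(x^8, 0, 1) = 1/9
     = 0.111111
Step 2: Holder bound with p=3, q=1.5:
  ||f||_p = (integral x^6 dx)^(1/3) = (1/7)^(1/3) = 0.522758
  ||g||_q = (integral x^9 dx)^(1/1.5) = (1/10)^(1/1.5) = 0.215443
Step 3: Holder bound = ||f||_p * ||g||_q = 0.522758 * 0.215443 = 0.112625
Verification: 0.111111 <= 0.112625 (Holder holds)


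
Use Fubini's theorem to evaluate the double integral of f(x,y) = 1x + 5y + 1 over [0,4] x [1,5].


By Fubini, integrate in x first, then y.
Step 1: Fix y, integrate over x in [0,4]:
  integral(1x + 5y + 1, x=0..4)
  = 1*(4^2 - 0^2)/2 + (5y + 1)*(4 - 0)
  = 8 + (5y + 1)*4
  = 8 + 20y + 4
  = 12 + 20y
Step 2: Integrate over y in [1,5]:
  integral(12 + 20y, y=1..5)
  = 12*4 + 20*(5^2 - 1^2)/2
  = 48 + 240
  = 288


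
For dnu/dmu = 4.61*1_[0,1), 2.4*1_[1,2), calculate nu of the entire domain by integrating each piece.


Integrate each piece of the Radon-Nikodym derivative:
Step 1: integral_0^1 4.61 dx = 4.61*(1-0) = 4.61*1 = 4.61
Step 2: integral_1^2 2.4 dx = 2.4*(2-1) = 2.4*1 = 2.4
Total: 4.61 + 2.4 = 7.01


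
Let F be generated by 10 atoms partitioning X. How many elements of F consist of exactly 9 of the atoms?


Each element of F is a union of some subset of the 10 atoms.
Elements that are unions of exactly 9 atoms correspond to 9-element subsets of the 10 atoms.
Count = C(10, 9) = 10! / (9! * 1!) = 10.


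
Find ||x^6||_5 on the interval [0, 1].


Step 1: ||f||_5 = (integral_0^1 |x^6|^5 dx)^(1/5)
     = (integral_0^1 x^30 dx)^(1/5)
Step 2: integral_0^1 x^30 dx = [x^31/(31)] from 0 to 1 = 1^31/31
     = 1/31 = 0.032258
Step 3: ||f||_5 = (0.032258)^(1/5) = 0.503185


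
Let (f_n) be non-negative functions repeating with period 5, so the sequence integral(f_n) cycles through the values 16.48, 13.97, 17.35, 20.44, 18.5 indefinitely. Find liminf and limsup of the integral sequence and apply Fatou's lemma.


The sequence (integral(f_n)) is periodic with period 5, repeating the values 16.48, 13.97, 17.35, 20.44, 18.5 indefinitely.
Step 1: For a periodic sequence, every tail (a_m, a_(m+1), ...) contains all 5 period values infinitely often.
Step 2: Hence inf of every tail = min of the period values = min(16.48, 13.97, 17.35, 20.44, 18.5) = 13.97.
        liminf_n integral(f_n) = sup over m of (inf of tail from m) = 13.97.
Step 3: Similarly sup of every tail = max of the period values = 20.44.
        limsup_n integral(f_n) = 20.44.
Step 4: Fatou's lemma: integral(liminf_n f_n) <= liminf_n integral(f_n) = 13.97.
        So the integral of the pointwise liminf is at most 13.97.


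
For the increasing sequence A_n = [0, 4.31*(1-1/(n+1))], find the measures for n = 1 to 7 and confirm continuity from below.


By continuity of measure from below: if A_n increases to A, then m(A_n) -> m(A).
Here A = [0, 4.31], so m(A) = 4.31
Step 1: a_1 = 4.31*(1 - 1/2) = 2.155, m(A_1) = 2.155
Step 2: a_2 = 4.31*(1 - 1/3) = 2.8733, m(A_2) = 2.8733
Step 3: a_3 = 4.31*(1 - 1/4) = 3.2325, m(A_3) = 3.2325
Step 4: a_4 = 4.31*(1 - 1/5) = 3.448, m(A_4) = 3.448
Step 5: a_5 = 4.31*(1 - 1/6) = 3.5917, m(A_5) = 3.5917
Step 6: a_6 = 4.31*(1 - 1/7) = 3.6943, m(A_6) = 3.6943
Step 7: a_7 = 4.31*(1 - 1/8) = 3.7712, m(A_7) = 3.7712
Limit: m(A_n) -> m([0,4.31]) = 4.31


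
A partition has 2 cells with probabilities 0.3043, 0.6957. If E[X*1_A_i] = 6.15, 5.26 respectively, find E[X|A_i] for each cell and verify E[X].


For each cell A_i: E[X|A_i] = E[X*1_A_i] / P(A_i)
Step 1: E[X|A_1] = 6.15 / 0.3043 = 20.210319
Step 2: E[X|A_2] = 5.26 / 0.6957 = 7.56073
Verification: E[X] = sum E[X*1_A_i] = 6.15 + 5.26 = 11.41


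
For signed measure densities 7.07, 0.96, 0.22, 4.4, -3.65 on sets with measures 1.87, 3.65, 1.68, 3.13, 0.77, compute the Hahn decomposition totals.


Step 1: Compute signed measure on each set:
  Set 1: 7.07 * 1.87 = 13.2209
  Set 2: 0.96 * 3.65 = 3.504
  Set 3: 0.22 * 1.68 = 0.3696
  Set 4: 4.4 * 3.13 = 13.772
  Set 5: -3.65 * 0.77 = -2.8105
Step 2: Total signed measure = (13.2209) + (3.504) + (0.3696) + (13.772) + (-2.8105)
     = 28.056
Step 3: Positive part mu+(X) = sum of positive contributions = 30.8665
Step 4: Negative part mu-(X) = |sum of negative contributions| = 2.8105


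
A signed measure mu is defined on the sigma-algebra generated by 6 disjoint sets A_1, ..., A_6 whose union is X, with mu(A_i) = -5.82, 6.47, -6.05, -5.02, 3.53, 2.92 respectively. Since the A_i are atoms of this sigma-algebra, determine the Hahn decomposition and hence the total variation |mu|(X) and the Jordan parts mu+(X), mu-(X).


Step 1: Every measurable set is a union of atoms (the cells / points), so a Hahn decomposition is
  obtained by grouping atoms by sign: P = union of atoms with mu > 0, N = union of the remaining atoms.
  Atoms in P (indices): 2, 5, 6;  atoms in N (indices): 1, 3, 4
  Positive values: 6.47, 3.53, 2.92
  Negative values: -5.82, -6.05, -5.02
Step 2: mu+(X) = mu(P) = sum of positive atom values = 12.92
Step 3: mu-(X) = -mu(N) = sum of |negative atom values| = 16.89
Step 4: |mu|(X) = mu+(X) + mu-(X) = 12.92 + 16.89 = 29.81


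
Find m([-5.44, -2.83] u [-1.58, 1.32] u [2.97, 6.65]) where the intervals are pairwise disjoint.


For pairwise disjoint intervals, m(union) = sum of lengths.
= (-2.83 - -5.44) + (1.32 - -1.58) + (6.65 - 2.97)
= 2.61 + 2.9 + 3.68
= 9.19


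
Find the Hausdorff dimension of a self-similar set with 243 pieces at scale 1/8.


For a self-similar set with N copies scaled by 1/r:
dim_H = log(N)/log(r) = log(243)/log(8)
= 5.493061/2.079442
= 2.641604


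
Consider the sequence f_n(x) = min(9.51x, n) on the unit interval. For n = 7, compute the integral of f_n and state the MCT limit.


f(x) = 9.51x on [0,1]; f_n(x) = min(9.51x, n). At n = 7:
Step 1: f(x) reaches 7 at x = 7/9.51 = 0.736067
Step 2: integral(f_7) = integral(9.51x, 0, 0.736067) + integral(7, 0.736067, 1)
       = 9.51*0.736067^2/2 + 7*(1 - 0.736067)
       = 2.576236 + 1.847529
       = 4.423764
Step 3: As n -> infinity, f_n increases to f, so by MCT integral(f_n) -> integral(f) = 9.51/2 = 4.755.
Convergence: integral(f_7) = 4.423764 -> 4.755 as n -> infinity


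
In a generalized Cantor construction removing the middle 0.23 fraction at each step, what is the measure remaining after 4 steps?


Step 1: At each step, fraction remaining = 1 - 0.23 = 0.77
Step 2: After 4 steps, measure = (0.77)^4
Step 3: Computing the power step by step:
  After step 1: 0.77
  After step 2: 0.5929
  After step 3: 0.456533
  After step 4: 0.35153
Result = 0.35153


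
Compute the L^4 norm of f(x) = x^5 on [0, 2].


Step 1: ||f||_4 = (integral_0^2 |x^5|^4 dx)^(1/4)
     = (integral_0^2 x^20 dx)^(1/4)
Step 2: integral_0^2 x^20 dx = [x^21/(21)] from 0 to 2 = 2^21/21
     = 2097152/21 = 99864.380952
Step 3: ||f||_4 = (99864.380952)^(1/4) = 17.776762


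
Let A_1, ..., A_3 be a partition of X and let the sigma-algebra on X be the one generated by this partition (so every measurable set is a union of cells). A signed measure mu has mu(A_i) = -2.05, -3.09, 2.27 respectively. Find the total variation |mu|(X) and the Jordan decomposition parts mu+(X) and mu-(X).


Step 1: Every measurable set is a union of atoms (the cells / points), so a Hahn decomposition is
  obtained by grouping atoms by sign: P = union of atoms with mu > 0, N = union of the remaining atoms.
  Atoms in P (indices): 3;  atoms in N (indices): 1, 2
  Positive values: 2.27
  Negative values: -2.05, -3.09
Step 2: mu+(X) = mu(P) = sum of positive atom values = 2.27
Step 3: mu-(X) = -mu(N) = sum of |negative atom values| = 5.14
Step 4: |mu|(X) = mu+(X) + mu-(X) = 2.27 + 5.14 = 7.41


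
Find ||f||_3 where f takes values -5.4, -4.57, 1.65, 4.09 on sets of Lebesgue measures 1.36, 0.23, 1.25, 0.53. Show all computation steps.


Step 1: Compute |f_i|^3 for each value:
  |-5.4|^3 = 157.464
  |-4.57|^3 = 95.443993
  |1.65|^3 = 4.492125
  |4.09|^3 = 68.417929
Step 2: Multiply by measures and sum:
  157.464 * 1.36 = 214.15104
  95.443993 * 0.23 = 21.952118
  4.492125 * 1.25 = 5.615156
  68.417929 * 0.53 = 36.261502
Sum = 214.15104 + 21.952118 + 5.615156 + 36.261502 = 277.979817
Step 3: Take the p-th root:
||f||_3 = (277.979817)^(1/3) = 6.526361


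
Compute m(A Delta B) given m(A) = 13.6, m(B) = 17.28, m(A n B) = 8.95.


m(A Delta B) = m(A) + m(B) - 2*m(A n B)
= 13.6 + 17.28 - 2*8.95
= 13.6 + 17.28 - 17.9
= 12.98


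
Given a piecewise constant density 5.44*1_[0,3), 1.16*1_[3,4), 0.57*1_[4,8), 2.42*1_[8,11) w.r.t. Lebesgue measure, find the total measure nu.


Integrate each piece of the Radon-Nikodym derivative:
Step 1: integral_0^3 5.44 dx = 5.44*(3-0) = 5.44*3 = 16.32
Step 2: integral_3^4 1.16 dx = 1.16*(4-3) = 1.16*1 = 1.16
Step 3: integral_4^8 0.57 dx = 0.57*(8-4) = 0.57*4 = 2.28
Step 4: integral_8^11 2.42 dx = 2.42*(11-8) = 2.42*3 = 7.26
Total: 16.32 + 1.16 + 2.28 + 7.26 = 27.02


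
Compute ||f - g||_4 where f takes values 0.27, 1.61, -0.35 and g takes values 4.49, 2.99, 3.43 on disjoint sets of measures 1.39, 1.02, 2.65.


Step 1: Compute differences f_i - g_i:
  0.27 - 4.49 = -4.22
  1.61 - 2.99 = -1.38
  -0.35 - 3.43 = -3.78
Step 2: Compute |diff|^4 * measure for each set:
  |-4.22|^4 * 1.39 = 317.139111 * 1.39 = 440.823364
  |-1.38|^4 * 1.02 = 3.626739 * 1.02 = 3.699274
  |-3.78|^4 * 2.65 = 204.158375 * 2.65 = 541.019693
Step 3: Sum = 985.54233
Step 4: ||f-g||_4 = (985.54233)^(1/4) = 5.602977


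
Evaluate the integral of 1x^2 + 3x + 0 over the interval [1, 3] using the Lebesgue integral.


The Lebesgue integral of a Riemann-integrable function agrees with the Riemann integral.
Antiderivative F(x) = (1/3)x^3 + (3/2)x^2 + 0x
F(3) = (1/3)*3^3 + (3/2)*3^2 + 0*3
     = (1/3)*27 + (3/2)*9 + 0*3
     = 9 + 13.5 + 0
     = 22.5
F(1) = 1.833333
Integral = F(3) - F(1) = 22.5 - 1.833333 = 20.666667


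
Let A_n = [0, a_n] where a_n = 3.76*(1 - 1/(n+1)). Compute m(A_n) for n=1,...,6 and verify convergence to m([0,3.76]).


By continuity of measure from below: if A_n increases to A, then m(A_n) -> m(A).
Here A = [0, 3.76], so m(A) = 3.76
Step 1: a_1 = 3.76*(1 - 1/2) = 1.88, m(A_1) = 1.88
Step 2: a_2 = 3.76*(1 - 1/3) = 2.5067, m(A_2) = 2.5067
Step 3: a_3 = 3.76*(1 - 1/4) = 2.82, m(A_3) = 2.82
Step 4: a_4 = 3.76*(1 - 1/5) = 3.008, m(A_4) = 3.008
Step 5: a_5 = 3.76*(1 - 1/6) = 3.1333, m(A_5) = 3.1333
Step 6: a_6 = 3.76*(1 - 1/7) = 3.2229, m(A_6) = 3.2229
Limit: m(A_n) -> m([0,3.76]) = 3.76


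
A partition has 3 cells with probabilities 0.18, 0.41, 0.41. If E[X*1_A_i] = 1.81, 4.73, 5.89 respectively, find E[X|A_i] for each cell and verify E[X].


For each cell A_i: E[X|A_i] = E[X*1_A_i] / P(A_i)
Step 1: E[X|A_1] = 1.81 / 0.18 = 10.055556
Step 2: E[X|A_2] = 4.73 / 0.41 = 11.536585
Step 3: E[X|A_3] = 5.89 / 0.41 = 14.365854
Verification: E[X] = sum E[X*1_A_i] = 1.81 + 4.73 + 5.89 = 12.43


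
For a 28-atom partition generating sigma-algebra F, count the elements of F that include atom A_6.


Each element of F is a union of some subset S of the 28 atoms.
The element contains A_6 iff A_6 is in S.
So we count subsets S of {A_1,...,A_28} with A_6 in S: choose freely among the other 27 atoms.
Count = 2^(28-1) = 2^27 = 134217728.


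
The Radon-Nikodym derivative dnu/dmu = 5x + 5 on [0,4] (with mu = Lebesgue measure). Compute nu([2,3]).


nu(A) = integral_A (dnu/dmu) dmu = integral_2^3 (5x + 5) dx
Step 1: Antiderivative F(x) = (5/2)x^2 + 5x
Step 2: F(3) = (5/2)*3^2 + 5*3 = 22.5 + 15 = 37.5
Step 3: F(2) = (5/2)*2^2 + 5*2 = 10 + 10 = 20
Step 4: nu([2,3]) = F(3) - F(2) = 37.5 - 20 = 17.5


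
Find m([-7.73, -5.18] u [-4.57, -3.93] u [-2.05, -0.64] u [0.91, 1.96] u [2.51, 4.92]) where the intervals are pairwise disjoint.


For pairwise disjoint intervals, m(union) = sum of lengths.
= (-5.18 - -7.73) + (-3.93 - -4.57) + (-0.64 - -2.05) + (1.96 - 0.91) + (4.92 - 2.51)
= 2.55 + 0.64 + 1.41 + 1.05 + 2.41
= 8.06


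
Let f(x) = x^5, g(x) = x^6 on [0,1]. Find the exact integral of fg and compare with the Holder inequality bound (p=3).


Step 1: Exact integral of f*g = integral(x^11, 0, 1) = 1/12
     = 0.083333
Step 2: Holder bound with p=3, q=1.5:
  ||f||_p = (integral x^15 dx)^(1/3) = (1/16)^(1/3) = 0.39685
  ||g||_q = (integral x^9 dx)^(1/1.5) = (1/10)^(1/1.5) = 0.215443
Step 3: Holder bound = ||f||_p * ||g||_q = 0.39685 * 0.215443 = 0.085499
Verification: 0.083333 <= 0.085499 (Holder holds)


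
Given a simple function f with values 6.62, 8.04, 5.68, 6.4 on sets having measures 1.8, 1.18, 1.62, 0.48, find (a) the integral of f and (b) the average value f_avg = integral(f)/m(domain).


Step 1: Integral = sum(value_i * measure_i)
= 6.62*1.8 + 8.04*1.18 + 5.68*1.62 + 6.4*0.48
= 11.916 + 9.4872 + 9.2016 + 3.072
= 33.6768
Step 2: Total measure of domain = 1.8 + 1.18 + 1.62 + 0.48 = 5.08
Step 3: Average value = 33.6768 / 5.08 = 6.629291


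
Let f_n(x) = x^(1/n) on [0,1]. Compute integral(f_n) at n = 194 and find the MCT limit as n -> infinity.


At n = 194: f_194(x) = x^(1/194).
Step 1: integral(x^(1/194), 0, 1) = [x^(1/194+1) / (1/194+1)] from 0 to 1
     = 1 / (1/194 + 1) = 1 / ((194+1)/194) = 194/(194+1)
     = 194/195 = 0.994872
Step 2: As n -> infinity, f_n(x) = x^(1/n) -> 1 for x in (0,1], and f_n is increasing in n.
By MCT, lim_n integral(f_n) = integral(lim_n f_n) = integral(1, 0, 1) = 1.
Step 3: Verify convergence: 194/195 = 0.994872 -> 1


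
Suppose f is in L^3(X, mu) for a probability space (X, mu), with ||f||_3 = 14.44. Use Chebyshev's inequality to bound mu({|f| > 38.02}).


Chebyshev/Markov inequality: mu(|f| > eps) <= (||f||_p / eps)^p
Step 1: ||f||_3 / eps = 14.44 / 38.02 = 0.3798
Step 2: Raise to power p = 3:
  (0.3798)^3 = 0.054785
Step 3: Therefore mu(|f| > 38.02) <= 0.054785


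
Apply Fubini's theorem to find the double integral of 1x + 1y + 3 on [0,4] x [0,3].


By Fubini, integrate in x first, then y.
Step 1: Fix y, integrate over x in [0,4]:
  integral(1x + 1y + 3, x=0..4)
  = 1*(4^2 - 0^2)/2 + (1y + 3)*(4 - 0)
  = 8 + (1y + 3)*4
  = 8 + 4y + 12
  = 20 + 4y
Step 2: Integrate over y in [0,3]:
  integral(20 + 4y, y=0..3)
  = 20*3 + 4*(3^2 - 0^2)/2
  = 60 + 18
  = 78


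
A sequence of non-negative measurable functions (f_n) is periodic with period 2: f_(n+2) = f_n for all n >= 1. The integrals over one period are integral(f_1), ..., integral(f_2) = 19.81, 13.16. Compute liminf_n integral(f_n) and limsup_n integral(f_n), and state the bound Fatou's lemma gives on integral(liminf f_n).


The sequence (integral(f_n)) is periodic with period 2, repeating the values 19.81, 13.16 indefinitely.
Step 1: For a periodic sequence, every tail (a_m, a_(m+1), ...) contains all 2 period values infinitely often.
Step 2: Hence inf of every tail = min of the period values = min(19.81, 13.16) = 13.16.
        liminf_n integral(f_n) = sup over m of (inf of tail from m) = 13.16.
Step 3: Similarly sup of every tail = max of the period values = 19.81.
        limsup_n integral(f_n) = 19.81.
Step 4: Fatou's lemma: integral(liminf_n f_n) <= liminf_n integral(f_n) = 13.16.
        So the integral of the pointwise liminf is at most 13.16.


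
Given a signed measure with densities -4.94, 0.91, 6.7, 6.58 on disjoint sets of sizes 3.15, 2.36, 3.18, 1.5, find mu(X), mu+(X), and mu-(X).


Step 1: Compute signed measure on each set:
  Set 1: -4.94 * 3.15 = -15.561
  Set 2: 0.91 * 2.36 = 2.1476
  Set 3: 6.7 * 3.18 = 21.306
  Set 4: 6.58 * 1.5 = 9.87
Step 2: Total signed measure = (-15.561) + (2.1476) + (21.306) + (9.87)
     = 17.7626
Step 3: Positive part mu+(X) = sum of positive contributions = 33.3236
Step 4: Negative part mu-(X) = |sum of negative contributions| = 15.561


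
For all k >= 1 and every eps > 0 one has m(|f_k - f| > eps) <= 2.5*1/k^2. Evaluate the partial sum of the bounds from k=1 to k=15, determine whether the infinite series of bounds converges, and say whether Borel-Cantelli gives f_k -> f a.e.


Step 1: List the terms 2.5*1/k^2 for k = 1 to 15:
  k=1: 2.5
  k=2: 0.625
  k=3: 0.277778
  k=4: 0.15625
  k=5: 0.1
  k=6: 0.069444
  k=7: 0.05102
  k=8: 0.039062
  k=9: 0.030864
  k=10: 0.025
  k=11: 0.020661
  k=12: 0.017361
  k=13: 0.014793
  k=14: 0.012755
  k=15: 0.011111
Step 2: Partial sum = 2.5 + 0.625 + 0.277778 + 0.15625 + 0.1 + 0.069444 + 0.05102 + 0.039062 + 0.030864 + 0.025 + 0.020661 + 0.017361 + 0.014793 + 0.012755 + 0.011111
     = 3.951101
Step 3: The full series sum_(k>=1) 2.5*1/k^2 converges (p-series with p = 2 > 1; a constant multiple of a convergent series converges).
Step 4: Fix eps > 0. Since sum_k m(|f_k - f| > eps) < infinity, the Borel-Cantelli lemma gives
        m(limsup_k {|f_k - f| > eps}) = 0, i.e. for a.e. x, |f_k(x) - f(x)| <= eps for all large k.
        Applying this with eps = 1/j for j = 1, 2, ... and intersecting the countably many full-measure sets,
        for a.e. x we get limsup_k |f_k(x) - f(x)| <= 1/j for every j, hence f_k -> f almost everywhere.
Conclusion: series converges; Borel-Cantelli yields f_k -> f a.e.


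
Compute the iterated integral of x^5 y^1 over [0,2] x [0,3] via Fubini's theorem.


By Fubini's theorem, the double integral factors as a product of single integrals:
Step 1: integral_0^2 x^5 dx = [x^6/6] from 0 to 2
     = 2^6/6 = 10.666667
Step 2: integral_0^3 y^1 dy = [y^2/2] from 0 to 3
     = 3^2/2 = 4.5
Step 3: Double integral = 10.666667 * 4.5 = 48


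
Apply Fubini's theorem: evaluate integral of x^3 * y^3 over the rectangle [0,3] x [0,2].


By Fubini's theorem, the double integral factors as a product of single integrals:
Step 1: integral_0^3 x^3 dx = [x^4/4] from 0 to 3
     = 3^4/4 = 20.25
Step 2: integral_0^2 y^3 dy = [y^4/4] from 0 to 2
     = 2^4/4 = 4
Step 3: Double integral = 20.25 * 4 = 81


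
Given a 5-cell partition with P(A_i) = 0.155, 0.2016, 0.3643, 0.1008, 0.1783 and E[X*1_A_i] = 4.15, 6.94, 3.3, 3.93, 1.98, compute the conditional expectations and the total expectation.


For each cell A_i: E[X|A_i] = E[X*1_A_i] / P(A_i)
Step 1: E[X|A_1] = 4.15 / 0.155 = 26.774194
Step 2: E[X|A_2] = 6.94 / 0.2016 = 34.424603
Step 3: E[X|A_3] = 3.3 / 0.3643 = 9.058468
Step 4: E[X|A_4] = 3.93 / 0.1008 = 38.988095
Step 5: E[X|A_5] = 1.98 / 0.1783 = 11.104879
Verification: E[X] = sum E[X*1_A_i] = 4.15 + 6.94 + 3.3 + 3.93 + 1.98 = 20.3


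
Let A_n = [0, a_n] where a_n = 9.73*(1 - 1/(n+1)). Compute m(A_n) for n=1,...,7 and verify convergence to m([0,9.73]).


By continuity of measure from below: if A_n increases to A, then m(A_n) -> m(A).
Here A = [0, 9.73], so m(A) = 9.73
Step 1: a_1 = 9.73*(1 - 1/2) = 4.865, m(A_1) = 4.865
Step 2: a_2 = 9.73*(1 - 1/3) = 6.4867, m(A_2) = 6.4867
Step 3: a_3 = 9.73*(1 - 1/4) = 7.2975, m(A_3) = 7.2975
Step 4: a_4 = 9.73*(1 - 1/5) = 7.784, m(A_4) = 7.784
Step 5: a_5 = 9.73*(1 - 1/6) = 8.1083, m(A_5) = 8.1083
Step 6: a_6 = 9.73*(1 - 1/7) = 8.34, m(A_6) = 8.34
Step 7: a_7 = 9.73*(1 - 1/8) = 8.5137, m(A_7) = 8.5137
Limit: m(A_n) -> m([0,9.73]) = 9.73


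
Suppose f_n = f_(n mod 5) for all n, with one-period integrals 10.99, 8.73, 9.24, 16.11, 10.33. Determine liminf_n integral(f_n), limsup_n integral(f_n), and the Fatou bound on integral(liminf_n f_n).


The sequence (integral(f_n)) is periodic with period 5, repeating the values 10.99, 8.73, 9.24, 16.11, 10.33 indefinitely.
Step 1: For a periodic sequence, every tail (a_m, a_(m+1), ...) contains all 5 period values infinitely often.
Step 2: Hence inf of every tail = min of the period values = min(10.99, 8.73, 9.24, 16.11, 10.33) = 8.73.
        liminf_n integral(f_n) = sup over m of (inf of tail from m) = 8.73.
Step 3: Similarly sup of every tail = max of the period values = 16.11.
        limsup_n integral(f_n) = 16.11.
Step 4: Fatou's lemma: integral(liminf_n f_n) <= liminf_n integral(f_n) = 8.73.
        So the integral of the pointwise liminf is at most 8.73.


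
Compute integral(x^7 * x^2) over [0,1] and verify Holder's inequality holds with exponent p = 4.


Step 1: Exact integral of f*g = integral(x^9, 0, 1) = 1/10
     = 0.1
Step 2: Holder bound with p=4, q=1.333333:
  ||f||_p = (integral x^28 dx)^(1/4) = (1/29)^(1/4) = 0.430924
  ||g||_q = (integral x^2.666667 dx)^(1/1.333333) = (1/3.666667)^(1/1.333333) = 0.377395
Step 3: Holder bound = ||f||_p * ||g||_q = 0.430924 * 0.377395 = 0.162629
Verification: 0.1 <= 0.162629 (Holder holds)


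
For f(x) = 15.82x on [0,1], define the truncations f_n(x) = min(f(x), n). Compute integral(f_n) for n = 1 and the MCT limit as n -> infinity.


f(x) = 15.82x on [0,1]; f_n(x) = min(15.82x, n). At n = 1:
Step 1: f(x) reaches 1 at x = 1/15.82 = 0.063211
Step 2: integral(f_1) = integral(15.82x, 0, 0.063211) + integral(1, 0.063211, 1)
       = 15.82*0.063211^2/2 + 1*(1 - 0.063211)
       = 0.031606 + 0.936789
       = 0.968394
Step 3: As n -> infinity, f_n increases to f, so by MCT integral(f_n) -> integral(f) = 15.82/2 = 7.91.
Convergence: integral(f_1) = 0.968394 -> 7.91 as n -> infinity


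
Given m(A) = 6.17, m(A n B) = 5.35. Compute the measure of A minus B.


m(A \ B) = m(A) - m(A n B)
= 6.17 - 5.35
= 0.82


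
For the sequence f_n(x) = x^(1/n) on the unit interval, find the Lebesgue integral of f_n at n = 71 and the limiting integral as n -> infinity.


At n = 71: f_71(x) = x^(1/71).
Step 1: integral(x^(1/71), 0, 1) = [x^(1/71+1) / (1/71+1)] from 0 to 1
     = 1 / (1/71 + 1) = 1 / ((71+1)/71) = 71/(71+1)
     = 71/72 = 0.986111
Step 2: As n -> infinity, f_n(x) = x^(1/n) -> 1 for x in (0,1], and f_n is increasing in n.
By MCT, lim_n integral(f_n) = integral(lim_n f_n) = integral(1, 0, 1) = 1.
Step 3: Verify convergence: 71/72 = 0.986111 -> 1


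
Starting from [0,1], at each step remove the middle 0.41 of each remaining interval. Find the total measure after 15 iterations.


Step 1: At each step, fraction remaining = 1 - 0.41 = 0.59
Step 2: After 15 steps, measure = (0.59)^15
Result = 3.654098e-04


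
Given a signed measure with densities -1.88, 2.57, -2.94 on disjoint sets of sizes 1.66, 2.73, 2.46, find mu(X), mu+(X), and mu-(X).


Step 1: Compute signed measure on each set:
  Set 1: -1.88 * 1.66 = -3.1208
  Set 2: 2.57 * 2.73 = 7.0161
  Set 3: -2.94 * 2.46 = -7.2324
Step 2: Total signed measure = (-3.1208) + (7.0161) + (-7.2324)
     = -3.3371
Step 3: Positive part mu+(X) = sum of positive contributions = 7.0161
Step 4: Negative part mu-(X) = |sum of negative contributions| = 10.3532


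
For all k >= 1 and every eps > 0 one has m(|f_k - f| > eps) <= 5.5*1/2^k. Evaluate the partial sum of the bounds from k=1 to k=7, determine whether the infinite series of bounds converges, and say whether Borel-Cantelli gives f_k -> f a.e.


Step 1: List the terms 5.5*1/2^k for k = 1 to 7:
  k=1: 2.75
  k=2: 1.375
  k=3: 0.6875
  k=4: 0.34375
  k=5: 0.171875
  k=6: 0.085938
  k=7: 0.042969
Step 2: Partial sum = 2.75 + 1.375 + 0.6875 + 0.34375 + 0.171875 + 0.085938 + 0.042969
     = 5.457031
Step 3: The full series sum_(k>=1) 5.5*1/2^k converges (geometric series with ratio 1/2 < 1; a constant multiple of a convergent series converges).
Step 4: Fix eps > 0. Since sum_k m(|f_k - f| > eps) < infinity, the Borel-Cantelli lemma gives
        m(limsup_k {|f_k - f| > eps}) = 0, i.e. for a.e. x, |f_k(x) - f(x)| <= eps for all large k.
        Applying this with eps = 1/j for j = 1, 2, ... and intersecting the countably many full-measure sets,
        for a.e. x we get limsup_k |f_k(x) - f(x)| <= 1/j for every j, hence f_k -> f almost everywhere.
Conclusion: series converges; Borel-Cantelli yields f_k -> f a.e.


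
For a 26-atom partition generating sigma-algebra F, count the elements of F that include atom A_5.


Each element of F is a union of some subset S of the 26 atoms.
The element contains A_5 iff A_5 is in S.
So we count subsets S of {A_1,...,A_26} with A_5 in S: choose freely among the other 25 atoms.
Count = 2^(26-1) = 2^25 = 33554432.


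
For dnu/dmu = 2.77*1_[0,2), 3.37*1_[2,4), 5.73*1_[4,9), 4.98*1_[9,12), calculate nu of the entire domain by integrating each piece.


Integrate each piece of the Radon-Nikodym derivative:
Step 1: integral_0^2 2.77 dx = 2.77*(2-0) = 2.77*2 = 5.54
Step 2: integral_2^4 3.37 dx = 3.37*(4-2) = 3.37*2 = 6.74
Step 3: integral_4^9 5.73 dx = 5.73*(9-4) = 5.73*5 = 28.65
Step 4: integral_9^12 4.98 dx = 4.98*(12-9) = 4.98*3 = 14.94
Total: 5.54 + 6.74 + 28.65 + 14.94 = 55.87


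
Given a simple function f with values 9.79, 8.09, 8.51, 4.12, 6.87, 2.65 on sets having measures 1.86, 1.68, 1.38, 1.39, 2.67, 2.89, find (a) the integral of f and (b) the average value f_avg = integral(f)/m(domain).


Step 1: Integral = sum(value_i * measure_i)
= 9.79*1.86 + 8.09*1.68 + 8.51*1.38 + 4.12*1.39 + 6.87*2.67 + 2.65*2.89
= 18.2094 + 13.5912 + 11.7438 + 5.7268 + 18.3429 + 7.6585
= 75.2726
Step 2: Total measure of domain = 1.86 + 1.68 + 1.38 + 1.39 + 2.67 + 2.89 = 11.87
Step 3: Average value = 75.2726 / 11.87 = 6.341415


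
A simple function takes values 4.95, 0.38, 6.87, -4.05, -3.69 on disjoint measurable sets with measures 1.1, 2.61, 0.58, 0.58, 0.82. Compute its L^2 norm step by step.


Step 1: Compute |f_i|^2 for each value:
  |4.95|^2 = 24.5025
  |0.38|^2 = 0.1444
  |6.87|^2 = 47.1969
  |-4.05|^2 = 16.4025
  |-3.69|^2 = 13.6161
Step 2: Multiply by measures and sum:
  24.5025 * 1.1 = 26.95275
  0.1444 * 2.61 = 0.376884
  47.1969 * 0.58 = 27.374202
  16.4025 * 0.58 = 9.51345
  13.6161 * 0.82 = 11.165202
Sum = 26.95275 + 0.376884 + 27.374202 + 9.51345 + 11.165202 = 75.382488
Step 3: Take the p-th root:
||f||_2 = (75.382488)^(1/2) = 8.682309


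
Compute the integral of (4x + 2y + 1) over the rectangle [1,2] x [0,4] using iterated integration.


By Fubini, integrate in x first, then y.
Step 1: Fix y, integrate over x in [1,2]:
  integral(4x + 2y + 1, x=1..2)
  = 4*(2^2 - 1^2)/2 + (2y + 1)*(2 - 1)
  = 6 + (2y + 1)*1
  = 6 + 2y + 1
  = 7 + 2y
Step 2: Integrate over y in [0,4]:
  integral(7 + 2y, y=0..4)
  = 7*4 + 2*(4^2 - 0^2)/2
  = 28 + 16
  = 44


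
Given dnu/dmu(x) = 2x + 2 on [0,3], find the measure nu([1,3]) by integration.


nu(A) = integral_A (dnu/dmu) dmu = integral_1^3 (2x + 2) dx
Step 1: Antiderivative F(x) = (2/2)x^2 + 2x
Step 2: F(3) = (2/2)*3^2 + 2*3 = 9 + 6 = 15
Step 3: F(1) = (2/2)*1^2 + 2*1 = 1 + 2 = 3
Step 4: nu([1,3]) = F(3) - F(1) = 15 - 3 = 12


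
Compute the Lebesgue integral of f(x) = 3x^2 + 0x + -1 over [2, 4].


The Lebesgue integral of a Riemann-integrable function agrees with the Riemann integral.
Antiderivative F(x) = (3/3)x^3 + (0/2)x^2 + -1x
F(4) = (3/3)*4^3 + (0/2)*4^2 + -1*4
     = (3/3)*64 + (0/2)*16 + -1*4
     = 64 + 0.0 + -4
     = 60
F(2) = 6
Integral = F(4) - F(2) = 60 - 6 = 54


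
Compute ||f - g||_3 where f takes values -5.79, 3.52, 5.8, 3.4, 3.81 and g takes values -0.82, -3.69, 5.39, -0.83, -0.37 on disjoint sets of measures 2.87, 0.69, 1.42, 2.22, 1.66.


Step 1: Compute differences f_i - g_i:
  -5.79 - -0.82 = -4.97
  3.52 - -3.69 = 7.21
  5.8 - 5.39 = 0.41
  3.4 - -0.83 = 4.23
  3.81 - -0.37 = 4.18
Step 2: Compute |diff|^3 * measure for each set:
  |-4.97|^3 * 2.87 = 122.763473 * 2.87 = 352.331168
  |7.21|^3 * 0.69 = 374.805361 * 0.69 = 258.615699
  |0.41|^3 * 1.42 = 0.068921 * 1.42 = 0.097868
  |4.23|^3 * 2.22 = 75.686967 * 2.22 = 168.025067
  |4.18|^3 * 1.66 = 73.034632 * 1.66 = 121.237489
Step 3: Sum = 900.30729
Step 4: ||f-g||_3 = (900.30729)^(1/3) = 9.655993


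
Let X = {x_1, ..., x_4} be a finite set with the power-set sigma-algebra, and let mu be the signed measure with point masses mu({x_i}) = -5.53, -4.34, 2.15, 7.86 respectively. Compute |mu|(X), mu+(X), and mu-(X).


Step 1: Every measurable set is a union of atoms (the cells / points), so a Hahn decomposition is
  obtained by grouping atoms by sign: P = union of atoms with mu > 0, N = union of the remaining atoms.
  Atoms in P (indices): 3, 4;  atoms in N (indices): 1, 2
  Positive values: 2.15, 7.86
  Negative values: -5.53, -4.34
Step 2: mu+(X) = mu(P) = sum of positive atom values = 10.01
Step 3: mu-(X) = -mu(N) = sum of |negative atom values| = 9.87
Step 4: |mu|(X) = mu+(X) + mu-(X) = 10.01 + 9.87 = 19.88


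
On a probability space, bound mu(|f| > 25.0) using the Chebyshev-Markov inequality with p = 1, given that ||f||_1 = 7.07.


Chebyshev/Markov inequality: mu(|f| > eps) <= (||f||_p / eps)^p
Step 1: ||f||_1 / eps = 7.07 / 25.0 = 0.2828
Step 2: Raise to power p = 1:
  (0.2828)^1 = 0.2828
Step 3: Therefore mu(|f| > 25.0) <= 0.2828


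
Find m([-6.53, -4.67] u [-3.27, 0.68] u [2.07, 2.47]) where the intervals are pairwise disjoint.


For pairwise disjoint intervals, m(union) = sum of lengths.
= (-4.67 - -6.53) + (0.68 - -3.27) + (2.47 - 2.07)
= 1.86 + 3.95 + 0.4
= 6.21


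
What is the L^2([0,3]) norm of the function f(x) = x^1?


Step 1: ||f||_2 = (integral_0^3 |x^1|^2 dx)^(1/2)
     = (integral_0^3 x^2 dx)^(1/2)
Step 2: integral_0^3 x^2 dx = [x^3/(3)] from 0 to 3 = 3^3/3
     = 27/3 = 9
Step 3: ||f||_2 = (9)^(1/2) = 3


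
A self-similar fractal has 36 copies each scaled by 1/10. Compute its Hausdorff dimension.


For a self-similar set with N copies scaled by 1/r:
dim_H = log(N)/log(r) = log(36)/log(10)
= 3.583519/2.302585
= 1.556303


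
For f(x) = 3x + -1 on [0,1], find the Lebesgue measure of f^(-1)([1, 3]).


f^(-1)([1, 3]) = {x : 1 <= 3x + -1 <= 3}
Solving: (1 - -1)/3 <= x <= (3 - -1)/3
= [0.666667, 1.333333]
Intersecting with [0,1]: [0.666667, 1]
Measure = 1 - 0.666667 = 0.333333


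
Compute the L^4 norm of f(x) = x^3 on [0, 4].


Step 1: ||f||_4 = (integral_0^4 |x^3|^4 dx)^(1/4)
     = (integral_0^4 x^12 dx)^(1/4)
Step 2: integral_0^4 x^12 dx = [x^13/(13)] from 0 to 4 = 4^13/13
     = 67108864/13 = 5.162220e+06
Step 3: ||f||_4 = (5.162220e+06)^(1/4) = 47.666047


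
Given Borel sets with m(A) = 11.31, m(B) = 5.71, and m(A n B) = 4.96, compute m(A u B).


By inclusion-exclusion: m(A u B) = m(A) + m(B) - m(A n B)
= 11.31 + 5.71 - 4.96
= 12.06


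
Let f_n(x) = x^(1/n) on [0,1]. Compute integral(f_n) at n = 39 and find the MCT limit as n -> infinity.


At n = 39: f_39(x) = x^(1/39).
Step 1: integral(x^(1/39), 0, 1) = [x^(1/39+1) / (1/39+1)] from 0 to 1
     = 1 / (1/39 + 1) = 1 / ((39+1)/39) = 39/(39+1)
     = 39/40 = 0.975
Step 2: As n -> infinity, f_n(x) = x^(1/n) -> 1 for x in (0,1], and f_n is increasing in n.
By MCT, lim_n integral(f_n) = integral(lim_n f_n) = integral(1, 0, 1) = 1.
Step 3: Verify convergence: 39/40 = 0.975 -> 1


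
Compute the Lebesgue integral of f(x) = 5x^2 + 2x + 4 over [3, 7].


The Lebesgue integral of a Riemann-integrable function agrees with the Riemann integral.
Antiderivative F(x) = (5/3)x^3 + (2/2)x^2 + 4x
F(7) = (5/3)*7^3 + (2/2)*7^2 + 4*7
     = (5/3)*343 + (2/2)*49 + 4*7
     = 571.666667 + 49 + 28
     = 648.666667
F(3) = 66
Integral = F(7) - F(3) = 648.666667 - 66 = 582.666667


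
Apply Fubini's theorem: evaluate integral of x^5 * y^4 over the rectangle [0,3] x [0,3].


By Fubini's theorem, the double integral factors as a product of single integrals:
Step 1: integral_0^3 x^5 dx = [x^6/6] from 0 to 3
     = 3^6/6 = 121.5
Step 2: integral_0^3 y^4 dy = [y^5/5] from 0 to 3
     = 3^5/5 = 48.6
Step 3: Double integral = 121.5 * 48.6 = 5904.9


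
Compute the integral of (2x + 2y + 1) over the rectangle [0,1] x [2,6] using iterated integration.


By Fubini, integrate in x first, then y.
Step 1: Fix y, integrate over x in [0,1]:
  integral(2x + 2y + 1, x=0..1)
  = 2*(1^2 - 0^2)/2 + (2y + 1)*(1 - 0)
  = 1 + (2y + 1)*1
  = 1 + 2y + 1
  = 2 + 2y
Step 2: Integrate over y in [2,6]:
  integral(2 + 2y, y=2..6)
  = 2*4 + 2*(6^2 - 2^2)/2
  = 8 + 32
  = 40
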